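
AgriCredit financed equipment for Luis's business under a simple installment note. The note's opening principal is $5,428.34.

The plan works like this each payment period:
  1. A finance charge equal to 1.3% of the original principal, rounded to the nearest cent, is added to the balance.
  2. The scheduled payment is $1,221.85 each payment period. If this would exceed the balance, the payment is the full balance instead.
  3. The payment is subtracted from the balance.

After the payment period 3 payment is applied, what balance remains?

$1,974.50

# | Opening | Interest | Payment | End bal
1 | $5,428.34 | $70.57 | $1,221.85 | $4,277.06
2 | $4,277.06 | $70.57 | $1,221.85 | $3,125.78
3 | $3,125.78 | $70.57 | $1,221.85 | $1,974.50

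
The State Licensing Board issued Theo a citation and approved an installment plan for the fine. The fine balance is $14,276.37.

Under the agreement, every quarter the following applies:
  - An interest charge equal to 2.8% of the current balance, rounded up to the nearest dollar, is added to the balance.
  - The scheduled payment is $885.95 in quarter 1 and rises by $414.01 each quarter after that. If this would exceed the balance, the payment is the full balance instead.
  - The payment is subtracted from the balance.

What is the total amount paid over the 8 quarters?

$16,403.37

Quarter 1: opening $14,276.37; interest $400.00 → $14,676.37; payment $885.95; balance $13,790.42
Quarter 2: opening $13,790.42; interest $387.00 → $14,177.42; payment $1,299.96; balance $12,877.46
Quarter 3: opening $12,877.46; interest $361.00 → $13,238.46; payment $1,713.97; balance $11,524.49
Quarter 4: opening $11,524.49; interest $323.00 → $11,847.49; payment $2,127.98; balance $9,719.51
Quarter 5: opening $9,719.51; interest $273.00 → $9,992.51; payment $2,541.99; balance $7,450.52
Quarter 6: opening $7,450.52; interest $209.00 → $7,659.52; payment $2,956.00; balance $4,703.52
Quarter 7: opening $4,703.52; interest $132.00 → $4,835.52; payment $3,370.01; balance $1,465.51
Quarter 8: opening $1,465.51; interest $42.00 → $1,507.51; payment $1,507.51; balance $0.00
Total paid: $16,403.37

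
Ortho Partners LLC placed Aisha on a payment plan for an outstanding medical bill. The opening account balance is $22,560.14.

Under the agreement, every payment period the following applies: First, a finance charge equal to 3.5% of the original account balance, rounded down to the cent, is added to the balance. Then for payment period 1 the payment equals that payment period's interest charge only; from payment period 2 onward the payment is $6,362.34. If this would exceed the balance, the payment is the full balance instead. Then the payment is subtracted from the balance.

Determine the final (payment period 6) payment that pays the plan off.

$1,058.78

Payment period 1: opening $22,560.14; interest $789.60 → $23,349.74; payment $789.60; balance $22,560.14
Payment period 2: opening $22,560.14; interest $789.60 → $23,349.74; payment $6,362.34; balance $16,987.40
Payment period 3: opening $16,987.40; interest $789.60 → $17,777.00; payment $6,362.34; balance $11,414.66
Payment period 4: opening $11,414.66; interest $789.60 → $12,204.26; payment $6,362.34; balance $5,841.92
Payment period 5: opening $5,841.92; interest $789.60 → $6,631.52; payment $6,362.34; balance $269.18
Payment period 6: opening $269.18; interest $789.60 → $1,058.78; payment $1,058.78; balance $0.00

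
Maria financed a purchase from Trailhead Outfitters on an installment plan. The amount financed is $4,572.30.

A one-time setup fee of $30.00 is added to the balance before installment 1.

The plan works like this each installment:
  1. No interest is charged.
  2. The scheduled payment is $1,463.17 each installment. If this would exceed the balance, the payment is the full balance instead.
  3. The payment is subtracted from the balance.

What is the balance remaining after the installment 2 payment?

Installment 1: opening $4,602.30; payment $1,463.17; balance $3,139.13
Installment 2: opening $3,139.13; payment $1,463.17; balance $1,675.96

$1,675.96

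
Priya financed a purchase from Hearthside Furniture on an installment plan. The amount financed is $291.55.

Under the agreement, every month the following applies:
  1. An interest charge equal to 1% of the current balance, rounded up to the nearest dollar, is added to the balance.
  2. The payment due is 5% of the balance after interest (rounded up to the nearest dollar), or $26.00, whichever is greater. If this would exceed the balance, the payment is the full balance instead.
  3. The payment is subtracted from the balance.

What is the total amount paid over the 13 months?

$317.55

Month 1: $291.55 +$3.00 interest = $294.55; pay $26.00 → $268.55
Month 2: $268.55 +$3.00 interest = $271.55; pay $26.00 → $245.55
Month 3: $245.55 +$3.00 interest = $248.55; pay $26.00 → $222.55
Month 4: $222.55 +$3.00 interest = $225.55; pay $26.00 → $199.55
Month 5: $199.55 +$2.00 interest = $201.55; pay $26.00 → $175.55
Month 6: $175.55 +$2.00 interest = $177.55; pay $26.00 → $151.55
Month 7: $151.55 +$2.00 interest = $153.55; pay $26.00 → $127.55
Month 8: $127.55 +$2.00 interest = $129.55; pay $26.00 → $103.55
Month 9: $103.55 +$2.00 interest = $105.55; pay $26.00 → $79.55
Month 10: $79.55 +$1.00 interest = $80.55; pay $26.00 → $54.55
Month 11: $54.55 +$1.00 interest = $55.55; pay $26.00 → $29.55
Month 12: $29.55 +$1.00 interest = $30.55; pay $26.00 → $4.55
Month 13: $4.55 +$1.00 interest = $5.55; pay $5.55 → $0.00
Total paid: $317.55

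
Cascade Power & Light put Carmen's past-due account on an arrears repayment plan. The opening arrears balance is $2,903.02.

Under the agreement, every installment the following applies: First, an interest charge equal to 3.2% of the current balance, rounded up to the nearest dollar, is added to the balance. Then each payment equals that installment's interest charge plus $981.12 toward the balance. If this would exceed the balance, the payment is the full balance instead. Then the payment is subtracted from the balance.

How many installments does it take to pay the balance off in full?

3

Installment 1: opening $2,903.02; interest $93.00 → $2,996.02; payment $1,074.12; balance $1,921.90
Installment 2: opening $1,921.90; interest $62.00 → $1,983.90; payment $1,043.12; balance $940.78
Installment 3: opening $940.78; interest $31.00 → $971.78; payment $971.78; balance $0.00
Balance reaches $0.00 in installment 3.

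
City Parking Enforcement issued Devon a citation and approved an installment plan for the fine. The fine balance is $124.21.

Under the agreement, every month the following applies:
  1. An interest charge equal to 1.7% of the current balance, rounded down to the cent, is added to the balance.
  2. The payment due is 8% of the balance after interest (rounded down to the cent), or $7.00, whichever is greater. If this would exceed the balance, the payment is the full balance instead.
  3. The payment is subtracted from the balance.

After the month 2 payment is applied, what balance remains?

Month 1: opening $124.21; interest $2.11 → $126.32; payment $10.10; balance $116.22
Month 2: opening $116.22; interest $1.97 → $118.19; payment $9.45; balance $108.74

$108.74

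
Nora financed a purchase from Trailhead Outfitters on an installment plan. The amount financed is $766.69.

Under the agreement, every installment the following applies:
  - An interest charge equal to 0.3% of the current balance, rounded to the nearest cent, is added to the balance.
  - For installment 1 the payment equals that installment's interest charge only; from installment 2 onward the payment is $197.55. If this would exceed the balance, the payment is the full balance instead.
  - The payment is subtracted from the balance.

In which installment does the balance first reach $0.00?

# | Opening | Interest | Payment | End bal
1 | $766.69 | $2.30 | $2.30 | $766.69
2 | $766.69 | $2.30 | $197.55 | $571.44
3 | $571.44 | $1.71 | $197.55 | $375.60
4 | $375.60 | $1.13 | $197.55 | $179.18
5 | $179.18 | $0.54 | $179.72 | $0.00
Balance reaches $0.00 in installment 5.

5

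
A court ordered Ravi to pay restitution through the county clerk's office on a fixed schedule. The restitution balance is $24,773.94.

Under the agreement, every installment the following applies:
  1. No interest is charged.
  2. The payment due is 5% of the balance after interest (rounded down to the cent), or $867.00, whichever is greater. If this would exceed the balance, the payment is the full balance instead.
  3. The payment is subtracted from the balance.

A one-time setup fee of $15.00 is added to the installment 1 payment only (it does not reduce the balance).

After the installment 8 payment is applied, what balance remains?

$16,433.60

Installment 1: opening $24,773.94; payment $1,238.69 (+ $15.00 fee); balance $23,535.25
Installment 2: opening $23,535.25; payment $1,176.76; balance $22,358.49
Installment 3: opening $22,358.49; payment $1,117.92; balance $21,240.57
Installment 4: opening $21,240.57; payment $1,062.02; balance $20,178.55
Installment 5: opening $20,178.55; payment $1,008.92; balance $19,169.63
Installment 6: opening $19,169.63; payment $958.48; balance $18,211.15
Installment 7: opening $18,211.15; payment $910.55; balance $17,300.60
Installment 8: opening $17,300.60; payment $867.00; balance $16,433.60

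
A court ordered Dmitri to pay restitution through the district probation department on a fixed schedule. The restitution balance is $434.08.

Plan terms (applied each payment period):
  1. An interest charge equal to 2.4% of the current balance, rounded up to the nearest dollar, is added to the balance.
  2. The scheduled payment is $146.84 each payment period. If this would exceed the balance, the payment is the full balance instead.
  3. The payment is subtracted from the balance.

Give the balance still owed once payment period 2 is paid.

$159.40

Payment period 1: opening $434.08; interest $11.00 → $445.08; payment $146.84; balance $298.24
Payment period 2: opening $298.24; interest $8.00 → $306.24; payment $146.84; balance $159.40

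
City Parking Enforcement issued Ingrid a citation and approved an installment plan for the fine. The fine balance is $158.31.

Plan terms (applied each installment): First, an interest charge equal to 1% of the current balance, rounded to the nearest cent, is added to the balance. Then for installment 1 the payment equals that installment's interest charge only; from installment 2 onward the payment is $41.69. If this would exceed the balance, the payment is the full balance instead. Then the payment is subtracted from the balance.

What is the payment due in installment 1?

$1.58

Installment 1: opening $158.31; interest $1.58 → $159.89; payment $1.58; balance $158.31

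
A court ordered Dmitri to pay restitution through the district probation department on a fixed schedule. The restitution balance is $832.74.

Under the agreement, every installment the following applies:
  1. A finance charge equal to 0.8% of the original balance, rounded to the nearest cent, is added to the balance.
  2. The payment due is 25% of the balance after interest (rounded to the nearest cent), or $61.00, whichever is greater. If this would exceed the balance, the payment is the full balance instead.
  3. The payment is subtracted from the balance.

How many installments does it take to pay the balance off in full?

9

# | Opening | Interest | Payment | End bal
1 | $832.74 | $6.66 | $209.85 | $629.55
2 | $629.55 | $6.66 | $159.05 | $477.16
3 | $477.16 | $6.66 | $120.96 | $362.86
4 | $362.86 | $6.66 | $92.38 | $277.14
5 | $277.14 | $6.66 | $70.95 | $212.85
6 | $212.85 | $6.66 | $61.00 | $158.51
7 | $158.51 | $6.66 | $61.00 | $104.17
8 | $104.17 | $6.66 | $61.00 | $49.83
9 | $49.83 | $6.66 | $56.49 | $0.00
Balance reaches $0.00 in installment 9.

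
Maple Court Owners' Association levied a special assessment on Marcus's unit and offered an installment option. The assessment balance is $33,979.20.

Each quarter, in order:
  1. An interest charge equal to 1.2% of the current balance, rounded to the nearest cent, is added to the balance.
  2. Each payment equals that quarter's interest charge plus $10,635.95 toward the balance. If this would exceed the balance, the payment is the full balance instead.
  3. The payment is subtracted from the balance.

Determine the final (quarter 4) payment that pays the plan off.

Quarter 1: $33,979.20 +$407.75 interest = $34,386.95; pay $11,043.70 → $23,343.25
Quarter 2: $23,343.25 +$280.12 interest = $23,623.37; pay $10,916.07 → $12,707.30
Quarter 3: $12,707.30 +$152.49 interest = $12,859.79; pay $10,788.44 → $2,071.35
Quarter 4: $2,071.35 +$24.86 interest = $2,096.21; pay $2,096.21 → $0.00

$2,096.21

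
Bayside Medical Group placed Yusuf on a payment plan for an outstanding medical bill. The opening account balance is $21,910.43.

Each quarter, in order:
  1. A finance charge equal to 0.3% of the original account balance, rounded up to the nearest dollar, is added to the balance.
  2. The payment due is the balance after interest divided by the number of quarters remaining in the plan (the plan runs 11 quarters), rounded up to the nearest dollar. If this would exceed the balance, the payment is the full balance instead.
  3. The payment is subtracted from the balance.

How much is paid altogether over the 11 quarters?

$22,636.43

Quarter 1: $21,910.43 +$66.00 interest = $21,976.43; pay $1,998.00 → $19,978.43
Quarter 2: $19,978.43 +$66.00 interest = $20,044.43; pay $2,005.00 → $18,039.43
Quarter 3: $18,039.43 +$66.00 interest = $18,105.43; pay $2,012.00 → $16,093.43
Quarter 4: $16,093.43 +$66.00 interest = $16,159.43; pay $2,020.00 → $14,139.43
Quarter 5: $14,139.43 +$66.00 interest = $14,205.43; pay $2,030.00 → $12,175.43
Quarter 6: $12,175.43 +$66.00 interest = $12,241.43; pay $2,041.00 → $10,200.43
Quarter 7: $10,200.43 +$66.00 interest = $10,266.43; pay $2,054.00 → $8,212.43
Quarter 8: $8,212.43 +$66.00 interest = $8,278.43; pay $2,070.00 → $6,208.43
Quarter 9: $6,208.43 +$66.00 interest = $6,274.43; pay $2,092.00 → $4,182.43
Quarter 10: $4,182.43 +$66.00 interest = $4,248.43; pay $2,125.00 → $2,123.43
Quarter 11: $2,123.43 +$66.00 interest = $2,189.43; pay $2,189.43 → $0.00
Total paid: $22,636.43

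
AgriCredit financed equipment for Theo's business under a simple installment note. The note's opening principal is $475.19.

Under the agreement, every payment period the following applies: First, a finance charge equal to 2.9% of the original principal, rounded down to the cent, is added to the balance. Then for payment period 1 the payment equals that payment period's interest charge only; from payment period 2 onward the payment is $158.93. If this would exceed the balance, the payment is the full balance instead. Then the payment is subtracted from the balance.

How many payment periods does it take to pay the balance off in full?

Payment period 1: opening $475.19; interest $13.78 → $488.97; payment $13.78; balance $475.19
Payment period 2: opening $475.19; interest $13.78 → $488.97; payment $158.93; balance $330.04
Payment period 3: opening $330.04; interest $13.78 → $343.82; payment $158.93; balance $184.89
Payment period 4: opening $184.89; interest $13.78 → $198.67; payment $158.93; balance $39.74
Payment period 5: opening $39.74; interest $13.78 → $53.52; payment $53.52; balance $0.00
Balance reaches $0.00 in payment period 5.

5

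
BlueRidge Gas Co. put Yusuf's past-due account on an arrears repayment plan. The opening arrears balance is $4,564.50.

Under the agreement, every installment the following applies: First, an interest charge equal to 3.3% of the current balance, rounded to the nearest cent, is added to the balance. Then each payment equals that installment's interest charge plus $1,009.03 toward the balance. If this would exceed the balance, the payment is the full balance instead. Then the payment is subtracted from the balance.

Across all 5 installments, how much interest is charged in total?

$420.16

Installment 1: opening $4,564.50; interest $150.63 → $4,715.13; payment $1,159.66; balance $3,555.47
Installment 2: opening $3,555.47; interest $117.33 → $3,672.80; payment $1,126.36; balance $2,546.44
Installment 3: opening $2,546.44; interest $84.03 → $2,630.47; payment $1,093.06; balance $1,537.41
Installment 4: opening $1,537.41; interest $50.73 → $1,588.14; payment $1,059.76; balance $528.38
Installment 5: opening $528.38; interest $17.44 → $545.82; payment $545.82; balance $0.00
Total interest: $150.63 + $117.33 + $84.03 + $50.73 + $17.44 = $420.16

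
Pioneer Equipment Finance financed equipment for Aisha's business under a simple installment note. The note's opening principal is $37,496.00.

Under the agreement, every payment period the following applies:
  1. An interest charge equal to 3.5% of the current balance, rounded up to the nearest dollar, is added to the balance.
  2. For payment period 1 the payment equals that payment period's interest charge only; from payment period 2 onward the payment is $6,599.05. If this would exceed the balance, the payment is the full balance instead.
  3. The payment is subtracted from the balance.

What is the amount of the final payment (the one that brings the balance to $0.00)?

$2,971.70

# | Opening | Interest | Payment | End bal
1 | $37,496.00 | $1,313.00 | $1,313.00 | $37,496.00
2 | $37,496.00 | $1,313.00 | $6,599.05 | $32,209.95
3 | $32,209.95 | $1,128.00 | $6,599.05 | $26,738.90
4 | $26,738.90 | $936.00 | $6,599.05 | $21,075.85
5 | $21,075.85 | $738.00 | $6,599.05 | $15,214.80
6 | $15,214.80 | $533.00 | $6,599.05 | $9,148.75
7 | $9,148.75 | $321.00 | $6,599.05 | $2,870.70
8 | $2,870.70 | $101.00 | $2,971.70 | $0.00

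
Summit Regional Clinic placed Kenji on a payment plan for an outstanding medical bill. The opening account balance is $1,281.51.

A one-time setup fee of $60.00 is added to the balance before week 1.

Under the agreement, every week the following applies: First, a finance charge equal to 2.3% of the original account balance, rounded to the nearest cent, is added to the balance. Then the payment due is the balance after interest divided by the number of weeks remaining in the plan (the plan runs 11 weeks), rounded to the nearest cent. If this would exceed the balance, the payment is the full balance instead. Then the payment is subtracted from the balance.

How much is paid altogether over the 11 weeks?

$1,665.68

Week 1: opening $1,341.51; interest $29.47 → $1,370.98; payment $124.63; balance $1,246.35
Week 2: opening $1,246.35; interest $29.47 → $1,275.82; payment $127.58; balance $1,148.24
Week 3: opening $1,148.24; interest $29.47 → $1,177.71; payment $130.86; balance $1,046.85
Week 4: opening $1,046.85; interest $29.47 → $1,076.32; payment $134.54; balance $941.78
Week 5: opening $941.78; interest $29.47 → $971.25; payment $138.75; balance $832.50
Week 6: opening $832.50; interest $29.47 → $861.97; payment $143.66; balance $718.31
Week 7: opening $718.31; interest $29.47 → $747.78; payment $149.56; balance $598.22
Week 8: opening $598.22; interest $29.47 → $627.69; payment $156.92; balance $470.77
Week 9: opening $470.77; interest $29.47 → $500.24; payment $166.75; balance $333.49
Week 10: opening $333.49; interest $29.47 → $362.96; payment $181.48; balance $181.48
Week 11: opening $181.48; interest $29.47 → $210.95; payment $210.95; balance $0.00
Total paid: $1,665.68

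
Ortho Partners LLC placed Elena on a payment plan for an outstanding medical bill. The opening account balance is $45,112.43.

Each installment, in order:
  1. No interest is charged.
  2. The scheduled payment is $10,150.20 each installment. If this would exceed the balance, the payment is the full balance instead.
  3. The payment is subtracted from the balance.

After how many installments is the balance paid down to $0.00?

5

Installment 1: $45,112.43 − $10,150.20 → $34,962.23
Installment 2: $34,962.23 − $10,150.20 → $24,812.03
Installment 3: $24,812.03 − $10,150.20 → $14,661.83
Installment 4: $14,661.83 − $10,150.20 → $4,511.63
Installment 5: $4,511.63 − $4,511.63 → $0.00
Balance reaches $0.00 in installment 5.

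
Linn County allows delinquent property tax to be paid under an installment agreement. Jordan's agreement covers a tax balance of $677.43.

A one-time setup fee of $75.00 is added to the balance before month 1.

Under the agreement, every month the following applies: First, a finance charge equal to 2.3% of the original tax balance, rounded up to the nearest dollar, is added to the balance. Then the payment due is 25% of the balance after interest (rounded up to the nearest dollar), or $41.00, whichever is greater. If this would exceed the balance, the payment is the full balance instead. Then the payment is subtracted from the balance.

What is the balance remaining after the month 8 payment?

# | Opening | Interest | Payment | End bal
1 | $752.43 | $16.00 | $193.00 | $575.43
2 | $575.43 | $16.00 | $148.00 | $443.43
3 | $443.43 | $16.00 | $115.00 | $344.43
4 | $344.43 | $16.00 | $91.00 | $269.43
5 | $269.43 | $16.00 | $72.00 | $213.43
6 | $213.43 | $16.00 | $58.00 | $171.43
7 | $171.43 | $16.00 | $47.00 | $140.43
8 | $140.43 | $16.00 | $41.00 | $115.43

$115.43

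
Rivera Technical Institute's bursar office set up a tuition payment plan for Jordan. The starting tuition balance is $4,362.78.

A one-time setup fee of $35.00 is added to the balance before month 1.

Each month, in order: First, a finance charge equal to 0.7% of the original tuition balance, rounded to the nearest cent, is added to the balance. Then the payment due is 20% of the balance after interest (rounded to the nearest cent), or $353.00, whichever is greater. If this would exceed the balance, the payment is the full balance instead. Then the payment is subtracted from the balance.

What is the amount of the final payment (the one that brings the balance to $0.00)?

$263.90

Month 1: $4,397.78 +$30.54 interest = $4,428.32; pay $885.66 → $3,542.66
Month 2: $3,542.66 +$30.54 interest = $3,573.20; pay $714.64 → $2,858.56
Month 3: $2,858.56 +$30.54 interest = $2,889.10; pay $577.82 → $2,311.28
Month 4: $2,311.28 +$30.54 interest = $2,341.82; pay $468.36 → $1,873.46
Month 5: $1,873.46 +$30.54 interest = $1,904.00; pay $380.80 → $1,523.20
Month 6: $1,523.20 +$30.54 interest = $1,553.74; pay $353.00 → $1,200.74
Month 7: $1,200.74 +$30.54 interest = $1,231.28; pay $353.00 → $878.28
Month 8: $878.28 +$30.54 interest = $908.82; pay $353.00 → $555.82
Month 9: $555.82 +$30.54 interest = $586.36; pay $353.00 → $233.36
Month 10: $233.36 +$30.54 interest = $263.90; pay $263.90 → $0.00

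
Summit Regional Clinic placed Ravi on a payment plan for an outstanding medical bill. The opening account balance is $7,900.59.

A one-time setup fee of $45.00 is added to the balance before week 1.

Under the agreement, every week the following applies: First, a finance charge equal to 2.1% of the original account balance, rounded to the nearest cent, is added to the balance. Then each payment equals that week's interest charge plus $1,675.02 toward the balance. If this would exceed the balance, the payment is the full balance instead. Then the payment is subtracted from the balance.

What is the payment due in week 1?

Week 1: opening $7,945.59; interest $165.91 → $8,111.50; payment $1,840.93; balance $6,270.57

$1,840.93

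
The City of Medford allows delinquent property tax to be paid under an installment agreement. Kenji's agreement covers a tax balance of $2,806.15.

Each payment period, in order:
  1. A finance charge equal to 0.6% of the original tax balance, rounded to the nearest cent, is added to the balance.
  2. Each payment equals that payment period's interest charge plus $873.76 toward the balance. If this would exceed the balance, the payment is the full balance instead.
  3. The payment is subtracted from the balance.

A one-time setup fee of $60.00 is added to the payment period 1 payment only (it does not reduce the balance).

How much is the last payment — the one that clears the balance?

$201.71

# | Opening | Interest | Payment | Fee | End bal
1 | $2,806.15 | $16.84 | $890.60 | $60.00 | $1,932.39
2 | $1,932.39 | $16.84 | $890.60 | — | $1,058.63
3 | $1,058.63 | $16.84 | $890.60 | — | $184.87
4 | $184.87 | $16.84 | $201.71 | — | $0.00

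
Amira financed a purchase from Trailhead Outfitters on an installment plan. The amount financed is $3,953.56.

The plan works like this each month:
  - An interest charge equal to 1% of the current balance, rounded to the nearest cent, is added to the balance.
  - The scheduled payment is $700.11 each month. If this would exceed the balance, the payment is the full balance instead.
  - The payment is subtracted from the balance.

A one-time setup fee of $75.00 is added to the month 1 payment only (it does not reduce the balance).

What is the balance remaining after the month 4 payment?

$1,271.37

# | Opening | Interest | Payment | Fee | End bal
1 | $3,953.56 | $39.54 | $700.11 | $75.00 | $3,292.99
2 | $3,292.99 | $32.93 | $700.11 | — | $2,625.81
3 | $2,625.81 | $26.26 | $700.11 | — | $1,951.96
4 | $1,951.96 | $19.52 | $700.11 | — | $1,271.37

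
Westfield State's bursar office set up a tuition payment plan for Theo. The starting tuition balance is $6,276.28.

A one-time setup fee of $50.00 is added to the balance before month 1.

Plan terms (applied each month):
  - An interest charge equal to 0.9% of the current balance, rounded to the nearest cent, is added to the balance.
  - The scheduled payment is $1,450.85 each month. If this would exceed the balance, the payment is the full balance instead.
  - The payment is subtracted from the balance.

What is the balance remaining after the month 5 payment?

$0.00

Month 1: $6,326.28 +$56.94 interest = $6,383.22; pay $1,450.85 → $4,932.37
Month 2: $4,932.37 +$44.39 interest = $4,976.76; pay $1,450.85 → $3,525.91
Month 3: $3,525.91 +$31.73 interest = $3,557.64; pay $1,450.85 → $2,106.79
Month 4: $2,106.79 +$18.96 interest = $2,125.75; pay $1,450.85 → $674.90
Month 5: $674.90 +$6.07 interest = $680.97; pay $680.97 → $0.00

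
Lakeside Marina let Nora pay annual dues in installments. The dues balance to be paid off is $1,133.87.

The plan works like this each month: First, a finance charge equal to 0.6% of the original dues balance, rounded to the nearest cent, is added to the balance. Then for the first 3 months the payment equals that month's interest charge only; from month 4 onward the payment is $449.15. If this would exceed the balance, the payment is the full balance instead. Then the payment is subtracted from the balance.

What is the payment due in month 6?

# | Opening | Interest | Payment | End bal
1 | $1,133.87 | $6.80 | $6.80 | $1,133.87
2 | $1,133.87 | $6.80 | $6.80 | $1,133.87
3 | $1,133.87 | $6.80 | $6.80 | $1,133.87
4 | $1,133.87 | $6.80 | $449.15 | $691.52
5 | $691.52 | $6.80 | $449.15 | $249.17
6 | $249.17 | $6.80 | $255.97 | $0.00

$255.97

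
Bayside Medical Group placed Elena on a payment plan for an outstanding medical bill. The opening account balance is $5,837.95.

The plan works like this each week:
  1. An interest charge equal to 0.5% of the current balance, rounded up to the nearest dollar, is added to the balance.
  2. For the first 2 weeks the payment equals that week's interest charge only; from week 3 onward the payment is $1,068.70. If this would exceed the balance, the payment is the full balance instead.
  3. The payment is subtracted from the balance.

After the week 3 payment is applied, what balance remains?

$4,799.25

Week 1: opening $5,837.95; interest $30.00 → $5,867.95; payment $30.00; balance $5,837.95
Week 2: opening $5,837.95; interest $30.00 → $5,867.95; payment $30.00; balance $5,837.95
Week 3: opening $5,837.95; interest $30.00 → $5,867.95; payment $1,068.70; balance $4,799.25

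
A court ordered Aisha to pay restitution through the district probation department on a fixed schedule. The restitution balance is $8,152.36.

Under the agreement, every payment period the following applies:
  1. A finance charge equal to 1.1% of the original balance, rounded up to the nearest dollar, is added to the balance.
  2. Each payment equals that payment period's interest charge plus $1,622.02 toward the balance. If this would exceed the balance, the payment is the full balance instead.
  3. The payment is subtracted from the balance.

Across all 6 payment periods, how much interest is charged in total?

# | Opening | Interest | Payment | End bal
1 | $8,152.36 | $90.00 | $1,712.02 | $6,530.34
2 | $6,530.34 | $90.00 | $1,712.02 | $4,908.32
3 | $4,908.32 | $90.00 | $1,712.02 | $3,286.30
4 | $3,286.30 | $90.00 | $1,712.02 | $1,664.28
5 | $1,664.28 | $90.00 | $1,712.02 | $42.26
6 | $42.26 | $90.00 | $132.26 | $0.00
Total interest: $90.00 + $90.00 + $90.00 + $90.00 + $90.00 + $90.00 = $540.00

$540.00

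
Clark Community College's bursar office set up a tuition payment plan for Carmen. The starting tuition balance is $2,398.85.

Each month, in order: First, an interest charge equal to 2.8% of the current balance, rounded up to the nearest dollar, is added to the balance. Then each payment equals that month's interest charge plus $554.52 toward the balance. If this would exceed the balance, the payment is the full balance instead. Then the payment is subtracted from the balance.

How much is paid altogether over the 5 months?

Month 1: opening $2,398.85; interest $68.00 → $2,466.85; payment $622.52; balance $1,844.33
Month 2: opening $1,844.33; interest $52.00 → $1,896.33; payment $606.52; balance $1,289.81
Month 3: opening $1,289.81; interest $37.00 → $1,326.81; payment $591.52; balance $735.29
Month 4: opening $735.29; interest $21.00 → $756.29; payment $575.52; balance $180.77
Month 5: opening $180.77; interest $6.00 → $186.77; payment $186.77; balance $0.00
Total paid: $2,582.85

$2,582.85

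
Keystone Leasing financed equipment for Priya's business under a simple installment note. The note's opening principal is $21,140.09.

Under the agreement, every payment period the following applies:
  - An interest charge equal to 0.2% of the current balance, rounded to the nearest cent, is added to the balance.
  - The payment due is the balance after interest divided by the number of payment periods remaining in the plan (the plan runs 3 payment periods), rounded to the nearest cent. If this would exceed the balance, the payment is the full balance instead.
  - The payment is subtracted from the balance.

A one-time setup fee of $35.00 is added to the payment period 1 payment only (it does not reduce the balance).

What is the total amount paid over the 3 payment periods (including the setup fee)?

# | Opening | Interest | Payment | Fee | End bal
1 | $21,140.09 | $42.28 | $7,060.79 | $35.00 | $14,121.58
2 | $14,121.58 | $28.24 | $7,074.91 | — | $7,074.91
3 | $7,074.91 | $14.15 | $7,089.06 | — | $0.00
Total paid: $21,259.76

$21,259.76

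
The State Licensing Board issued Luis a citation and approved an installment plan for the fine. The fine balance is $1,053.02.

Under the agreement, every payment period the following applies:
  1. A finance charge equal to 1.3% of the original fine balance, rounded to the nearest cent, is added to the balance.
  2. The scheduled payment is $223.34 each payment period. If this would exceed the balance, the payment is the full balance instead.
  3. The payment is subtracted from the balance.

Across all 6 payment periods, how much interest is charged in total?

$82.14

Payment period 1: $1,053.02 +$13.69 interest = $1,066.71; pay $223.34 → $843.37
Payment period 2: $843.37 +$13.69 interest = $857.06; pay $223.34 → $633.72
Payment period 3: $633.72 +$13.69 interest = $647.41; pay $223.34 → $424.07
Payment period 4: $424.07 +$13.69 interest = $437.76; pay $223.34 → $214.42
Payment period 5: $214.42 +$13.69 interest = $228.11; pay $223.34 → $4.77
Payment period 6: $4.77 +$13.69 interest = $18.46; pay $18.46 → $0.00
Total interest: $13.69 + $13.69 + $13.69 + $13.69 + $13.69 + $13.69 = $82.14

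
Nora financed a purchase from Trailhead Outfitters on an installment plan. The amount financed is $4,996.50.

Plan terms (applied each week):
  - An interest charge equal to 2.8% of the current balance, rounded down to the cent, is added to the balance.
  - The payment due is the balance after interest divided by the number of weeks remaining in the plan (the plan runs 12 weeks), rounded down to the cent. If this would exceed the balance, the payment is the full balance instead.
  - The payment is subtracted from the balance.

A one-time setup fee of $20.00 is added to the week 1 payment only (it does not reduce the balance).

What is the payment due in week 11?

# | Opening | Interest | Payment | Fee | End bal
1 | $4,996.50 | $139.90 | $428.03 | $20.00 | $4,708.37
2 | $4,708.37 | $131.83 | $440.01 | — | $4,400.19
3 | $4,400.19 | $123.20 | $452.33 | — | $4,071.06
4 | $4,071.06 | $113.98 | $465.00 | — | $3,720.04
5 | $3,720.04 | $104.16 | $478.02 | — | $3,346.18
6 | $3,346.18 | $93.69 | $491.41 | — | $2,948.46
7 | $2,948.46 | $82.55 | $505.16 | — | $2,525.85
8 | $2,525.85 | $70.72 | $519.31 | — | $2,077.26
9 | $2,077.26 | $58.16 | $533.85 | — | $1,601.57
10 | $1,601.57 | $44.84 | $548.80 | — | $1,097.61
11 | $1,097.61 | $30.73 | $564.17 | — | $564.17

$564.17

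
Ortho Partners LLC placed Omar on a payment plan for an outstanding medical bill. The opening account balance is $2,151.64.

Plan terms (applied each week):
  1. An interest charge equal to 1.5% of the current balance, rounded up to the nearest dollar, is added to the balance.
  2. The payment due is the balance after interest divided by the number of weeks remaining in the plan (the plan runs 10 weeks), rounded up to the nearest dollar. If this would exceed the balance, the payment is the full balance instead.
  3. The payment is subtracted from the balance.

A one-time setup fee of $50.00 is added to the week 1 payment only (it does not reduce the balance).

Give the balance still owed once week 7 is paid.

$716.64

# | Opening | Interest | Payment | Fee | End bal
1 | $2,151.64 | $33.00 | $219.00 | $50.00 | $1,965.64
2 | $1,965.64 | $30.00 | $222.00 | — | $1,773.64
3 | $1,773.64 | $27.00 | $226.00 | — | $1,574.64
4 | $1,574.64 | $24.00 | $229.00 | — | $1,369.64
5 | $1,369.64 | $21.00 | $232.00 | — | $1,158.64
6 | $1,158.64 | $18.00 | $236.00 | — | $940.64
7 | $940.64 | $15.00 | $239.00 | — | $716.64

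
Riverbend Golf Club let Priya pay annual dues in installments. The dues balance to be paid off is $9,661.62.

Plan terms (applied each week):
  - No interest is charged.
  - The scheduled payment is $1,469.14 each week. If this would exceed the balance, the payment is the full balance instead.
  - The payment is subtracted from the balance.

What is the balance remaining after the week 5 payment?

Week 1: $9,661.62 − $1,469.14 → $8,192.48
Week 2: $8,192.48 − $1,469.14 → $6,723.34
Week 3: $6,723.34 − $1,469.14 → $5,254.20
Week 4: $5,254.20 − $1,469.14 → $3,785.06
Week 5: $3,785.06 − $1,469.14 → $2,315.92

$2,315.92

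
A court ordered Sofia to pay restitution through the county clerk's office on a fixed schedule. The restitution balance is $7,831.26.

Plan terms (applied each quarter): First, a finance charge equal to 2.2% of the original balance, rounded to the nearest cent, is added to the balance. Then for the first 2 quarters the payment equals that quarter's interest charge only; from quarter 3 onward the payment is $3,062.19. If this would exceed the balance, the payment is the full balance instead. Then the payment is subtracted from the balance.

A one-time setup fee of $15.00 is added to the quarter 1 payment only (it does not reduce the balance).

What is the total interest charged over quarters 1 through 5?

Quarter 1: opening $7,831.26; interest $172.29 → $8,003.55; payment $172.29 (+ $15.00 fee); balance $7,831.26
Quarter 2: opening $7,831.26; interest $172.29 → $8,003.55; payment $172.29; balance $7,831.26
Quarter 3: opening $7,831.26; interest $172.29 → $8,003.55; payment $3,062.19; balance $4,941.36
Quarter 4: opening $4,941.36; interest $172.29 → $5,113.65; payment $3,062.19; balance $2,051.46
Quarter 5: opening $2,051.46; interest $172.29 → $2,223.75; payment $2,223.75; balance $0.00
Total interest: $172.29 + $172.29 + $172.29 + $172.29 + $172.29 = $861.45

$861.45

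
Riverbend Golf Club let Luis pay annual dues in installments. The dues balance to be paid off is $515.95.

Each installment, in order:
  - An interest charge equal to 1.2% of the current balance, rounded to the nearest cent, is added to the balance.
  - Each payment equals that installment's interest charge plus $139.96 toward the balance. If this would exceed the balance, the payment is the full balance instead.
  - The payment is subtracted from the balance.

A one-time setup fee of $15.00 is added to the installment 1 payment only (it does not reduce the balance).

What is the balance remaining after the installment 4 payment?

$0.00

Installment 1: opening $515.95; interest $6.19 → $522.14; payment $146.15 (+ $15.00 fee); balance $375.99
Installment 2: opening $375.99; interest $4.51 → $380.50; payment $144.47; balance $236.03
Installment 3: opening $236.03; interest $2.83 → $238.86; payment $142.79; balance $96.07
Installment 4: opening $96.07; interest $1.15 → $97.22; payment $97.22; balance $0.00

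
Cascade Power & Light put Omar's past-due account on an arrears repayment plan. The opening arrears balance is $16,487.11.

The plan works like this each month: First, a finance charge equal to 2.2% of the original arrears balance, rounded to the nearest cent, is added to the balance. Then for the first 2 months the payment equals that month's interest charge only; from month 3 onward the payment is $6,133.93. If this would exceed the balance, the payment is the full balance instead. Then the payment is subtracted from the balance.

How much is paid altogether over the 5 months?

Month 1: $16,487.11 +$362.72 interest = $16,849.83; pay $362.72 → $16,487.11
Month 2: $16,487.11 +$362.72 interest = $16,849.83; pay $362.72 → $16,487.11
Month 3: $16,487.11 +$362.72 interest = $16,849.83; pay $6,133.93 → $10,715.90
Month 4: $10,715.90 +$362.72 interest = $11,078.62; pay $6,133.93 → $4,944.69
Month 5: $4,944.69 +$362.72 interest = $5,307.41; pay $5,307.41 → $0.00
Total paid: $18,300.71

$18,300.71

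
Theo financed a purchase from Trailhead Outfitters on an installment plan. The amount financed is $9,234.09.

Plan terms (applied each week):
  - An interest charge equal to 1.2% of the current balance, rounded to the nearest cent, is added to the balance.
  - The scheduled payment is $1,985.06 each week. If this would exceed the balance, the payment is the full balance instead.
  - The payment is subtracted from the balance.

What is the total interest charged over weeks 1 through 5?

Week 1: $9,234.09 +$110.81 interest = $9,344.90; pay $1,985.06 → $7,359.84
Week 2: $7,359.84 +$88.32 interest = $7,448.16; pay $1,985.06 → $5,463.10
Week 3: $5,463.10 +$65.56 interest = $5,528.66; pay $1,985.06 → $3,543.60
Week 4: $3,543.60 +$42.52 interest = $3,586.12; pay $1,985.06 → $1,601.06
Week 5: $1,601.06 +$19.21 interest = $1,620.27; pay $1,620.27 → $0.00
Total interest: $110.81 + $88.32 + $65.56 + $42.52 + $19.21 = $326.42

$326.42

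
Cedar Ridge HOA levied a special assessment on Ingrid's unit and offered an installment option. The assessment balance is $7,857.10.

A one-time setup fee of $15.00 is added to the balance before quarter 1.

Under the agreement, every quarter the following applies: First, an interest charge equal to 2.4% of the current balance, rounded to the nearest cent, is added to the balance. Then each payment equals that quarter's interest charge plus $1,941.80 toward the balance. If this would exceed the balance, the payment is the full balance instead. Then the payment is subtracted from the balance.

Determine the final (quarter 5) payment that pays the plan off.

$107.42

Quarter 1: $7,872.10 +$188.93 interest = $8,061.03; pay $2,130.73 → $5,930.30
Quarter 2: $5,930.30 +$142.33 interest = $6,072.63; pay $2,084.13 → $3,988.50
Quarter 3: $3,988.50 +$95.72 interest = $4,084.22; pay $2,037.52 → $2,046.70
Quarter 4: $2,046.70 +$49.12 interest = $2,095.82; pay $1,990.92 → $104.90
Quarter 5: $104.90 +$2.52 interest = $107.42; pay $107.42 → $0.00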